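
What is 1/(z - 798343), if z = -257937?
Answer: -1/1056280 ≈ -9.4672e-7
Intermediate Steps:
1/(z - 798343) = 1/(-257937 - 798343) = 1/(-1056280) = -1/1056280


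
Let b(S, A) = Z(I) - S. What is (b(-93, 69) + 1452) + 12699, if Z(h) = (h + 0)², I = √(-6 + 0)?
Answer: 14238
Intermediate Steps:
I = I*√6 (I = √(-6) = I*√6 ≈ 2.4495*I)
Z(h) = h²
b(S, A) = -6 - S (b(S, A) = (I*√6)² - S = -6 - S)
(b(-93, 69) + 1452) + 12699 = ((-6 - 1*(-93)) + 1452) + 12699 = ((-6 + 93) + 1452) + 12699 = (87 + 1452) + 12699 = 1539 + 12699 = 14238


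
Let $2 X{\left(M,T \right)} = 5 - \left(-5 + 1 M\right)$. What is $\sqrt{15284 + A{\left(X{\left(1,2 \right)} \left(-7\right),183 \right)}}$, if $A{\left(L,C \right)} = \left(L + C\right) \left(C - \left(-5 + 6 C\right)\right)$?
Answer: $i \sqrt{122581} \approx 350.12 i$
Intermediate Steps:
$X{\left(M,T \right)} = 5 - \frac{M}{2}$ ($X{\left(M,T \right)} = \frac{5 - \left(-5 + 1 M\right)}{2} = \frac{5 - \left(-5 + M\right)}{2} = \frac{10 - M}{2} = 5 - \frac{M}{2}$)
$A{\left(L,C \right)} = \left(5 - 5 C\right) \left(C + L\right)$ ($A{\left(L,C \right)} = \left(C + L\right) \left(C - \left(-5 + 6 C\right)\right) = \left(C + L\right) \left(5 - 5 C\right) = \left(5 - 5 C\right) \left(C + L\right)$)
$\sqrt{15284 + A{\left(X{\left(1,2 \right)} \left(-7\right),183 \right)}} = \sqrt{15284 + \left(- 5 \cdot 183^{2} + 5 \cdot 183 + 5 \left(5 - \frac{1}{2}\right) \left(-7\right) - 915 \left(5 - \frac{1}{2}\right) \left(-7\right)\right)} = \sqrt{15284 + \left(\left(-5\right) 33489 + 915 + 5 \left(5 - \frac{1}{2}\right) \left(-7\right) - 915 \left(5 - \frac{1}{2}\right) \left(-7\right)\right)} = \sqrt{15284 + \left(-167445 + 915 + 5 \cdot \frac{9}{2} \left(-7\right) - 915 \cdot \frac{9}{2} \left(-7\right)\right)} = \sqrt{15284 + \left(-167445 + 915 + 5 \left(- \frac{63}{2}\right) - 915 \left(- \frac{63}{2}\right)\right)} = \sqrt{15284 + \left(-167445 + 915 - \frac{315}{2} + \frac{57645}{2}\right)} = \sqrt{15284 - 137865} = \sqrt{-122581} = i \sqrt{122581}$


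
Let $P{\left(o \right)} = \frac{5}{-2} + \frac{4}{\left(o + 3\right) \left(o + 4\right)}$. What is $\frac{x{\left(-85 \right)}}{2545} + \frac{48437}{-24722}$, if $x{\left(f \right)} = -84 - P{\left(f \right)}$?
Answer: $- \frac{208039101506}{104474492145} \approx -1.9913$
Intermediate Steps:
$P{\left(o \right)} = - \frac{5}{2} + \frac{4}{\left(3 + o\right) \left(4 + o\right)}$ ($P{\left(o \right)} = 5 \left(- \frac{1}{2}\right) + \frac{4}{\left(3 + o\right) \left(4 + o\right)} = - \frac{5}{2} + 4 \frac{1}{\left(3 + o\right) \left(4 + o\right)} = - \frac{5}{2} + \frac{4}{\left(3 + o\right) \left(4 + o\right)}$)
$x{\left(f \right)} = -84 - \frac{-52 - 35 f - 5 f^{2}}{2 \left(12 + f^{2} + 7 f\right)}$
$\frac{x{\left(-85 \right)}}{2545} + \frac{48437}{-24722} = \frac{\frac{1}{2} \frac{1}{12 + \left(-85\right)^{2} + 7 \left(-85\right)} \left(-1964 - -96985 - 163 \left(-85\right)^{2}\right)}{2545} + \frac{48437}{-24722} = \frac{-1964 + 96985 - 1177675}{2 \left(12 + 7225 - 595\right)} \frac{1}{2545} + 48437 \left(- \frac{1}{24722}\right) = \frac{-1964 + 96985 - 1177675}{2 \cdot 6642} \cdot \frac{1}{2545} - \frac{48437}{24722} = \frac{1}{2} \cdot \frac{1}{6642} \left(-1082654\right) \frac{1}{2545} - \frac{48437}{24722} = \left(- \frac{541327}{6642}\right) \frac{1}{2545} - \frac{48437}{24722} = - \frac{541327}{16903890} - \frac{48437}{24722} = - \frac{208039101506}{104474492145}$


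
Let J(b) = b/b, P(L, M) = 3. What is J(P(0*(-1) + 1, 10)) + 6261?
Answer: 6262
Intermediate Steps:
J(b) = 1
J(P(0*(-1) + 1, 10)) + 6261 = 1 + 6261 = 6262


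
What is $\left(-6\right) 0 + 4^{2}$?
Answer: $16$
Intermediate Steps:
$\left(-6\right) 0 + 4^{2} = 0 + 16 = 16$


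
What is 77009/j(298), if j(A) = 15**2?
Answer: 77009/225 ≈ 342.26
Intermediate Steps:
j(A) = 225
77009/j(298) = 77009/225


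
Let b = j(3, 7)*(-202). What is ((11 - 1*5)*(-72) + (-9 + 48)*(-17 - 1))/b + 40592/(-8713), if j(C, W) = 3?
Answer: -2453035/880013 ≈ -2.7875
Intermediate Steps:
b = -606 (b = 3*(-202) = -606)
((11 - 1*5)*(-72) + (-9 + 48)*(-17 - 1))/b + 40592/(-8713) = ((11 - 1*5)*(-72) + (-9 + 48)*(-17 - 1))/(-606) + 40592/(-8713) = ((11 - 5)*(-72) + 39*(-18))*(-1/606) + 40592*(-1/8713) = (6*(-72) - 702)*(-1/606) - 40592/8713 = (-432 - 702)*(-1/606) - 40592/8713 = -1134*(-1/606) - 40592/8713 = 189/101 - 40592/8713 = -2453035/880013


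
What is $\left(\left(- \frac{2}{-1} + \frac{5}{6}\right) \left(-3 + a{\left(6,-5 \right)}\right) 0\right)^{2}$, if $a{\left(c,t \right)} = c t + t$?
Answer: $0$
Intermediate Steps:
$a{\left(c,t \right)} = t + c t$
$\left(\left(- \frac{2}{-1} + \frac{5}{6}\right) \left(-3 + a{\left(6,-5 \right)}\right) 0\right)^{2} = \left(\left(- \frac{2}{-1} + \frac{5}{6}\right) \left(-3 - 5 \left(1 + 6\right)\right) 0\right)^{2} = \left(\left(\left(-2\right) \left(-1\right) + 5 \cdot \frac{1}{6}\right) \left(-3 - 35\right) 0\right)^{2} = \left(\left(2 + \frac{5}{6}\right) \left(-3 - 35\right) 0\right)^{2} = \left(\frac{17 \left(\left(-38\right) 0\right)}{6}\right)^{2} = \left(\frac{17}{6} \cdot 0\right)^{2} = 0^{2} = 0$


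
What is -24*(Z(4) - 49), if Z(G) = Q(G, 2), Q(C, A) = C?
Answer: 1080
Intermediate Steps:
Z(G) = G
-24*(Z(4) - 49) = -24*(4 - 49) = -24*(-45) = 1080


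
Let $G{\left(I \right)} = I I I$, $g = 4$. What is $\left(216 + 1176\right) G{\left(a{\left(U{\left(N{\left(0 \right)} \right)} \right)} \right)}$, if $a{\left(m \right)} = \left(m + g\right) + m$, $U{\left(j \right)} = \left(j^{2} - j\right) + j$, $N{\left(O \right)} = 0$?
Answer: $89088$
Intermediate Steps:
$U{\left(j \right)} = j^{2}$
$a{\left(m \right)} = 4 + 2 m$ ($a{\left(m \right)} = \left(m + 4\right) + m = \left(4 + m\right) + m = 4 + 2 m$)
$G{\left(I \right)} = I^{3}$ ($G{\left(I \right)} = I^{2} I = I^{3}$)
$\left(216 + 1176\right) G{\left(a{\left(U{\left(N{\left(0 \right)} \right)} \right)} \right)} = \left(216 + 1176\right) \left(4 + 2 \cdot 0^{2}\right)^{3} = 1392 \left(4 + 2 \cdot 0\right)^{3} = 1392 \left(4 + 0\right)^{3} = 1392 \cdot 4^{3} = 1392 \cdot 64 = 89088$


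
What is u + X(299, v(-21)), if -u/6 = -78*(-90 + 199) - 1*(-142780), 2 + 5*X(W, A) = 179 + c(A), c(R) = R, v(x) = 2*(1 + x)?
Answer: -4028203/5 ≈ -8.0564e+5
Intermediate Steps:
v(x) = 2 + 2*x
X(W, A) = 177/5 + A/5 (X(W, A) = -2/5 + (179 + A)/5 = -2/5 + (179/5 + A/5) = 177/5 + A/5)
u = -805668 (u = -6*(-78*(-90 + 199) - 1*(-142780)) = -6*(-78*109 + 142780) = -6*(-8502 + 142780) = -6*134278 = -805668)
u + X(299, v(-21)) = -805668 + (177/5 + (2 + 2*(-21))/5) = -805668 + (177/5 + (2 - 42)/5) = -805668 + (177/5 + (1/5)*(-40)) = -805668 + (177/5 - 8) = -805668 + 137/5 = -4028203/5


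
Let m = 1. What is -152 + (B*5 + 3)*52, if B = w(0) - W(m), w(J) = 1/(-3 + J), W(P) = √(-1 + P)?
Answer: -248/3 ≈ -82.667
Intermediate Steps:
B = -⅓ (B = 1/(-3 + 0) - √(-1 + 1) = 1/(-3) - √0 = -⅓ - 1*0 = -⅓ + 0 = -⅓ ≈ -0.33333)
-152 + (B*5 + 3)*52 = -152 + (-⅓*5 + 3)*52 = -152 + (-5/3 + 3)*52 = -152 + (4/3)*52 = -152 + 208/3 = -248/3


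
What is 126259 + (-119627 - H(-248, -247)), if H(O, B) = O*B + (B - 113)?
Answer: -54264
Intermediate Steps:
H(O, B) = -113 + B + B*O (H(O, B) = B*O + (-113 + B) = -113 + B + B*O)
126259 + (-119627 - H(-248, -247)) = 126259 + (-119627 - (-113 - 247 - 247*(-248))) = 126259 + (-119627 - (-113 - 247 + 61256)) = 126259 + (-119627 - 1*60896) = 126259 + (-119627 - 60896) = 126259 - 180523 = -54264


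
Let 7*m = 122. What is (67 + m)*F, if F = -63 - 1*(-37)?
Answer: -15366/7 ≈ -2195.1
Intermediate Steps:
m = 122/7 (m = (⅐)*122 = 122/7 ≈ 17.429)
F = -26 (F = -63 + 37 = -26)
(67 + m)*F = (67 + 122/7)*(-26) = (591/7)*(-26) = -15366/7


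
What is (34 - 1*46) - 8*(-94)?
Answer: 740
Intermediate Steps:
(34 - 1*46) - 8*(-94) = (34 - 46) + 752 = -12 + 752 = 740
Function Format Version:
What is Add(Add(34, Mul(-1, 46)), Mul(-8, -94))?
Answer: 740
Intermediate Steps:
Add(Add(34, Mul(-1, 46)), Mul(-8, -94)) = Add(Add(34, -46), 752) = Add(-12, 752) = 740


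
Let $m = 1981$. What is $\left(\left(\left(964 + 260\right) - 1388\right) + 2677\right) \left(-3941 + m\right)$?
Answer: $-4925480$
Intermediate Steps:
$\left(\left(\left(964 + 260\right) - 1388\right) + 2677\right) \left(-3941 + m\right) = \left(\left(\left(964 + 260\right) - 1388\right) + 2677\right) \left(-3941 + 1981\right) = \left(\left(1224 - 1388\right) + 2677\right) \left(-1960\right) = \left(-164 + 2677\right) \left(-1960\right) = 2513 \left(-1960\right) = -4925480$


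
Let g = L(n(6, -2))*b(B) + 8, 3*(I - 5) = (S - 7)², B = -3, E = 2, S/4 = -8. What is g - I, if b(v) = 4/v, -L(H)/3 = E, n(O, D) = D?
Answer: -496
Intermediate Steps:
S = -32 (S = 4*(-8) = -32)
L(H) = -6 (L(H) = -3*2 = -6)
I = 512 (I = 5 + (-32 - 7)²/3 = 5 + (⅓)*(-39)² = 5 + (⅓)*1521 = 5 + 507 = 512)
g = 16 (g = -24/(-3) + 8 = -24*(-1)/3 + 8 = -6*(-4/3) + 8 = 8 + 8 = 16)
g - I = 16 - 1*512 = 16 - 512 = -496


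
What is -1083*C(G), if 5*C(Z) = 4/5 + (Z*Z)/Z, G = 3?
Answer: -20577/25 ≈ -823.08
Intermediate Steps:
C(Z) = 4/25 + Z/5 (C(Z) = (4/5 + (Z*Z)/Z)/5 = (4*(⅕) + Z²/Z)/5 = (⅘ + Z)/5 = 4/25 + Z/5)
-1083*C(G) = -1083*(4/25 + (⅕)*3) = -1083*(4/25 + ⅗) = -1083*19/25 = -20577/25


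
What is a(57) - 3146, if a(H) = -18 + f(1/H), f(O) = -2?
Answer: -3166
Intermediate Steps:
a(H) = -20 (a(H) = -18 - 2 = -20)
a(57) - 3146 = -20 - 3146 = -3166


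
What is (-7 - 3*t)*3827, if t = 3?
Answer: -61232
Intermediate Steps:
(-7 - 3*t)*3827 = (-7 - 3*3)*3827 = (-7 - 9)*3827 = -16*3827 = -61232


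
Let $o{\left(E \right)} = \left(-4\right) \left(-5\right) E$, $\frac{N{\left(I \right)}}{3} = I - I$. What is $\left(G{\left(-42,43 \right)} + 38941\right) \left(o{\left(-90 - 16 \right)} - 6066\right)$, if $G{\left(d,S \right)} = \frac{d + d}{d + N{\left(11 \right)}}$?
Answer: $-318787398$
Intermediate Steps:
$N{\left(I \right)} = 0$ ($N{\left(I \right)} = 3 \left(I - I\right) = 3 \cdot 0 = 0$)
$G{\left(d,S \right)} = 2$ ($G{\left(d,S \right)} = \frac{d + d}{d + 0} = \frac{2 d}{d} = 2$)
$o{\left(E \right)} = 20 E$
$\left(G{\left(-42,43 \right)} + 38941\right) \left(o{\left(-90 - 16 \right)} - 6066\right) = \left(2 + 38941\right) \left(20 \left(-90 - 16\right) - 6066\right) = 38943 \left(20 \left(-106\right) - 6066\right) = 38943 \left(-2120 - 6066\right) = 38943 \left(-8186\right) = -318787398$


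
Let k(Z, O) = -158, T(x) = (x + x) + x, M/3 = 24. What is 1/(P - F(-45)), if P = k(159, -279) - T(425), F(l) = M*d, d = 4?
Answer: -1/1721 ≈ -0.00058106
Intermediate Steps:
M = 72 (M = 3*24 = 72)
T(x) = 3*x (T(x) = 2*x + x = 3*x)
F(l) = 288 (F(l) = 72*4 = 288)
P = -1433 (P = -158 - 3*425 = -158 - 1*1275 = -158 - 1275 = -1433)
1/(P - F(-45)) = 1/(-1433 - 1*288) = 1/(-1433 - 288) = 1/(-1721) = -1/1721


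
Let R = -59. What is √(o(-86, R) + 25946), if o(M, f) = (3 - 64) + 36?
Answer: 161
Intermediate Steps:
o(M, f) = -25 (o(M, f) = -61 + 36 = -25)
√(o(-86, R) + 25946) = √(-25 + 25946) = √25921 = 161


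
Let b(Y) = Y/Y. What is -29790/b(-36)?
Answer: -29790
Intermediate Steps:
b(Y) = 1
-29790/b(-36) = -29790/1 = -29790*1 = -29790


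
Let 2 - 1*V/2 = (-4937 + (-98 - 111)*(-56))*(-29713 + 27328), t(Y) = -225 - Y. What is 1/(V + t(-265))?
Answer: 1/32278634 ≈ 3.0980e-8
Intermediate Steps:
V = 32278594 (V = 4 - 2*(-4937 + (-98 - 111)*(-56))*(-29713 + 27328) = 4 - 2*(-4937 - 209*(-56))*(-2385) = 4 - 2*(-4937 + 11704)*(-2385) = 4 - 13534*(-2385) = 4 - 2*(-16139295) = 4 + 32278590 = 32278594)
1/(V + t(-265)) = 1/(32278594 + (-225 - 1*(-265))) = 1/(32278594 + (-225 + 265)) = 1/(32278594 + 40) = 1/32278634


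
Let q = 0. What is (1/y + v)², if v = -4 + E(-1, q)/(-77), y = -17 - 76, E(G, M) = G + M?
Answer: 819562384/51279921 ≈ 15.982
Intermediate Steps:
y = -93
v = -307/77 (v = -4 + (-1 + 0)/(-77) = -4 - 1*(-1/77) = -4 + 1/77 = -307/77 ≈ -3.9870)
(1/y + v)² = (1/(-93) - 307/77)² = (-1/93 - 307/77)² = (-28628/7161)² = 819562384/51279921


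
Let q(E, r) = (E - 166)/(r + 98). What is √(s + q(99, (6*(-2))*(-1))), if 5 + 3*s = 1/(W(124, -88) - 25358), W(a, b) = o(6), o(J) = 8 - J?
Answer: I*√1106510093095/697290 ≈ 1.5086*I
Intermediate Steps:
q(E, r) = (-166 + E)/(98 + r)
W(a, b) = 2 (W(a, b) = 8 - 1*6 = 8 - 6 = 2)
s = -126781/76068 (s = -5/3 + 1/(3*(2 - 25358)) = -5/3 + (⅓)/(-25356) = -5/3 + (⅓)*(-1/25356) = -5/3 - 1/76068 = -126781/76068 ≈ -1.6667)
√(s + q(99, (6*(-2))*(-1))) = √(-126781/76068 + (-166 + 99)/(98 + (6*(-2))*(-1))) = √(-126781/76068 - 67/(98 - 12*(-1))) = √(-126781/76068 - 67/(98 + 12)) = √(-126781/76068 - 67/110) = √(-9521233/4183740) = I*√1106510093095/697290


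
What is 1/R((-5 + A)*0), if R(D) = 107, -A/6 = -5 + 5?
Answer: 1/107 ≈ 0.0093458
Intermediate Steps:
A = 0 (A = -6*(-5 + 5) = -6*0 = 0)
1/R((-5 + A)*0) = 1/107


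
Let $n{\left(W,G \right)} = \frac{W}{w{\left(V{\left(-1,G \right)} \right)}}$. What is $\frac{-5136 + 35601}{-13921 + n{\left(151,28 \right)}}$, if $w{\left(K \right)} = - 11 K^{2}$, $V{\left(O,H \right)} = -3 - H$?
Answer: $- \frac{107348505}{49053014} \approx -2.1884$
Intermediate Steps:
$n{\left(W,G \right)} = - \frac{W}{11 \left(-3 - G\right)^{2}}$ ($n{\left(W,G \right)} = \frac{W}{\left(-11\right) \left(-3 - G\right)^{2}} = W \left(- \frac{1}{11 \left(-3 - G\right)^{2}}\right) = - \frac{W}{11 \left(-3 - G\right)^{2}}$)
$\frac{-5136 + 35601}{-13921 + n{\left(151,28 \right)}} = \frac{-5136 + 35601}{-13921 - \frac{151}{11 \left(3 + 28\right)^{2}}} = \frac{30465}{-13921 - \frac{151}{11 \cdot 961}} = \frac{30465}{-13921 - \frac{151}{11} \cdot \frac{1}{961}} = \frac{30465}{-13921 - \frac{151}{10571}} = \frac{30465}{- \frac{147159042}{10571}} = 30465 \left(- \frac{10571}{147159042}\right) = - \frac{107348505}{49053014}$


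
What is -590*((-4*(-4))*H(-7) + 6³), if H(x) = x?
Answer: -61360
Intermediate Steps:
-590*((-4*(-4))*H(-7) + 6³) = -590*(-4*(-4)*(-7) + 6³) = -590*(16*(-7) + 216) = -590*(-112 + 216) = -590*104 = -61360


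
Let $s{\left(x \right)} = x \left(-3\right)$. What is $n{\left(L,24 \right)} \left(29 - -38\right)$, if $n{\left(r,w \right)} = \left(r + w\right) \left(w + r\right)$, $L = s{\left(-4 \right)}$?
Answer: $86832$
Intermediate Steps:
$s{\left(x \right)} = - 3 x$
$L = 12$ ($L = \left(-3\right) \left(-4\right) = 12$)
$n{\left(r,w \right)} = \left(r + w\right)^{2}$ ($n{\left(r,w \right)} = \left(r + w\right) \left(r + w\right) = \left(r + w\right)^{2}$)
$n{\left(L,24 \right)} \left(29 - -38\right) = \left(12 + 24\right)^{2} \left(29 - -38\right) = 36^{2} \left(29 + 38\right) = 1296 \cdot 67 = 86832$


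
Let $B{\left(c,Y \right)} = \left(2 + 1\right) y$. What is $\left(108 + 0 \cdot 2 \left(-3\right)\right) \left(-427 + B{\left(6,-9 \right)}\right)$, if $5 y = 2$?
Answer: $- \frac{229932}{5} \approx -45986.0$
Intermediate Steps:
$y = \frac{2}{5}$ ($y = \frac{1}{5} \cdot 2 = \frac{2}{5} \approx 0.4$)
$B{\left(c,Y \right)} = \frac{6}{5}$ ($B{\left(c,Y \right)} = \left(2 + 1\right) \frac{2}{5} = 3 \cdot \frac{2}{5} = \frac{6}{5}$)
$\left(108 + 0 \cdot 2 \left(-3\right)\right) \left(-427 + B{\left(6,-9 \right)}\right) = \left(108 + 0 \cdot 2 \left(-3\right)\right) \left(-427 + \frac{6}{5}\right) = \left(108 + 0 \left(-3\right)\right) \left(- \frac{2129}{5}\right) = \left(108 + 0\right) \left(- \frac{2129}{5}\right) = 108 \left(- \frac{2129}{5}\right) = - \frac{229932}{5}$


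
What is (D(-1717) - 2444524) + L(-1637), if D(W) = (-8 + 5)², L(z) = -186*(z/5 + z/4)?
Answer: -23074981/10 ≈ -2.3075e+6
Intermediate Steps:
L(z) = -837*z/10 (L(z) = -186*(z*(⅕) + z*(¼)) = -186*(z/5 + z/4) = -837*z/10)
D(W) = 9 (D(W) = (-3)² = 9)
(D(-1717) - 2444524) + L(-1637) = (9 - 2444524) - 837/10*(-1637) = -2444515 + 1370169/10 = -23074981/10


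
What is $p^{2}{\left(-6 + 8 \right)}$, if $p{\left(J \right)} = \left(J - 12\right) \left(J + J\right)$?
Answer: $1600$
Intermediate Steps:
$p{\left(J \right)} = 2 J \left(-12 + J\right)$ ($p{\left(J \right)} = \left(-12 + J\right) 2 J = 2 J \left(-12 + J\right)$)
$p^{2}{\left(-6 + 8 \right)} = \left(2 \left(-6 + 8\right) \left(-12 + \left(-6 + 8\right)\right)\right)^{2} = \left(2 \cdot 2 \left(-12 + 2\right)\right)^{2} = \left(2 \cdot 2 \left(-10\right)\right)^{2} = \left(-40\right)^{2} = 1600$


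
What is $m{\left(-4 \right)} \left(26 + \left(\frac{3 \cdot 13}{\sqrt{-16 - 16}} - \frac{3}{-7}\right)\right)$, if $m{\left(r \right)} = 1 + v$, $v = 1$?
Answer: $\frac{370}{7} - \frac{39 i \sqrt{2}}{4} \approx 52.857 - 13.789 i$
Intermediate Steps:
$m{\left(r \right)} = 2$ ($m{\left(r \right)} = 1 + 1 = 2$)
$m{\left(-4 \right)} \left(26 + \left(\frac{3 \cdot 13}{\sqrt{-16 - 16}} - \frac{3}{-7}\right)\right) = 2 \left(26 + \left(\frac{3 \cdot 13}{\sqrt{-16 - 16}} - \frac{3}{-7}\right)\right) = 2 \left(26 + \left(\frac{39}{\sqrt{-32}} - - \frac{3}{7}\right)\right) = 2 \left(26 + \left(\frac{39}{4 i \sqrt{2}} + \frac{3}{7}\right)\right) = 2 \left(26 + \left(39 \left(- \frac{i \sqrt{2}}{8}\right) + \frac{3}{7}\right)\right) = 2 \left(26 + \left(- \frac{39 i \sqrt{2}}{8} + \frac{3}{7}\right)\right) = 2 \left(26 + \left(\frac{3}{7} - \frac{39 i \sqrt{2}}{8}\right)\right) = 2 \left(\frac{185}{7} - \frac{39 i \sqrt{2}}{8}\right) = \frac{370}{7} - \frac{39 i \sqrt{2}}{4}$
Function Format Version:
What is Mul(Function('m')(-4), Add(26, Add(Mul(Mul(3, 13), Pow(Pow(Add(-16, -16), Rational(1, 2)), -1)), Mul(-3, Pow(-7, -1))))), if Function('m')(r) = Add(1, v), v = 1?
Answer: Add(Rational(370, 7), Mul(Rational(-39, 4), I, Pow(2, Rational(1, 2)))) ≈ Add(52.857, Mul(-13.789, I))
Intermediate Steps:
Function('m')(r) = 2 (Function('m')(r) = Add(1, 1) = 2)
Mul(Function('m')(-4), Add(26, Add(Mul(Mul(3, 13), Pow(Pow(Add(-16, -16), Rational(1, 2)), -1)), Mul(-3, Pow(-7, -1))))) = Mul(2, Add(26, Add(Mul(Mul(3, 13), Pow(Pow(Add(-16, -16), Rational(1, 2)), -1)), Mul(-3, Pow(-7, -1))))) = Mul(2, Add(26, Add(Mul(39, Pow(Pow(-32, Rational(1, 2)), -1)), Mul(-3, Rational(-1, 7))))) = Mul(2, Add(26, Add(Mul(39, Pow(Mul(4, I, Pow(2, Rational(1, 2))), -1)), Rational(3, 7)))) = Mul(2, Add(26, Add(Mul(39, Mul(Rational(-1, 8), I, Pow(2, Rational(1, 2)))), Rational(3, 7)))) = Mul(2, Add(26, Add(Mul(Rational(-39, 8), I, Pow(2, Rational(1, 2))), Rational(3, 7)))) = Mul(2, Add(26, Add(Rational(3, 7), Mul(Rational(-39, 8), I, Pow(2, Rational(1, 2)))))) = Mul(2, Add(Rational(185, 7), Mul(Rational(-39, 8), I, Pow(2, Rational(1, 2))))) = Add(Rational(370, 7), Mul(Rational(-39, 4), I, Pow(2, Rational(1, 2))))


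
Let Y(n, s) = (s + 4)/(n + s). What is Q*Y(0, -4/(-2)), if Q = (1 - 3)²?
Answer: 12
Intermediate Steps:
Y(n, s) = (4 + s)/(n + s)
Q = 4 (Q = (-2)² = 4)
Q*Y(0, -4/(-2)) = 4*((4 - 4/(-2))/(0 - 4/(-2))) = 4*((4 - 4*(-½))/(0 - 4*(-½))) = 4*((4 + 2)/(0 + 2)) = 4*(6/2) = 4*((½)*6) = 4*3 = 12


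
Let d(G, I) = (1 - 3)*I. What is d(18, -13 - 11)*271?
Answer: 13008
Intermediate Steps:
d(G, I) = -2*I
d(18, -13 - 11)*271 = -2*(-13 - 11)*271 = -2*(-24)*271 = 48*271 = 13008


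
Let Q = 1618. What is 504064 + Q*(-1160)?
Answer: -1372816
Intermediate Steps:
504064 + Q*(-1160) = 504064 + 1618*(-1160) = 504064 - 1876880 = -1372816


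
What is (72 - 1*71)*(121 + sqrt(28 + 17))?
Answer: 121 + 3*sqrt(5) ≈ 127.71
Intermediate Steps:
(72 - 1*71)*(121 + sqrt(28 + 17)) = (72 - 71)*(121 + sqrt(45)) = 1*(121 + 3*sqrt(5)) = 121 + 3*sqrt(5)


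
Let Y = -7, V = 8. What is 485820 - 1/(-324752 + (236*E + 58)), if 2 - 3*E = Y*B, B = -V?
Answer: 159806602441/328942 ≈ 4.8582e+5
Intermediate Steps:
B = -8 (B = -1*8 = -8)
E = -18 (E = 2/3 - (-7)*(-8)/3 = 2/3 - 1/3*56 = 2/3 - 56/3 = -18)
485820 - 1/(-324752 + (236*E + 58)) = 485820 - 1/(-324752 + (236*(-18) + 58)) = 485820 - 1/(-324752 + (-4248 + 58)) = 485820 - 1/(-324752 - 4190) = 485820 - 1/(-328942) = 485820 - 1*(-1/328942) = 485820 + 1/328942 = 159806602441/328942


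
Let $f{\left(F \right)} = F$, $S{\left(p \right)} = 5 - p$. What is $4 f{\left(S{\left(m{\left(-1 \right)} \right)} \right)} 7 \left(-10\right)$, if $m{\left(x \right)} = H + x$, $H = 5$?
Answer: $-280$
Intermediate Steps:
$m{\left(x \right)} = 5 + x$
$4 f{\left(S{\left(m{\left(-1 \right)} \right)} \right)} 7 \left(-10\right) = 4 \left(5 - \left(5 - 1\right)\right) 7 \left(-10\right) = 4 \left(5 - 4\right) 7 \left(-10\right) = 4 \cdot 1 \cdot 7 \left(-10\right) = 4 \cdot 7 \left(-10\right) = 28 \left(-10\right) = -280$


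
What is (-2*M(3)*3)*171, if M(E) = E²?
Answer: -9234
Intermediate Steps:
(-2*M(3)*3)*171 = (-2*3²*3)*171 = (-2*9*3)*171 = -18*3*171 = -54*171 = -9234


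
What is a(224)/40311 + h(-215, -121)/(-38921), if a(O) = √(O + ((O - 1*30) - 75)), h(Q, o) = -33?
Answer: 33/38921 + 7*√7/40311 ≈ 0.0013073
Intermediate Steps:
a(O) = √(-105 + 2*O) (a(O) = √(O + ((O - 30) - 75)) = √(O + ((-30 + O) - 75)) = √(O + (-105 + O)) = √(-105 + 2*O))
a(224)/40311 + h(-215, -121)/(-38921) = √(-105 + 2*224)/40311 - 33/(-38921) = √(-105 + 448)*(1/40311) - 33*(-1/38921) = √343*(1/40311) + 33/38921 = (7*√7)*(1/40311) + 33/38921 = 7*√7/40311 + 33/38921 = 33/38921 + 7*√7/40311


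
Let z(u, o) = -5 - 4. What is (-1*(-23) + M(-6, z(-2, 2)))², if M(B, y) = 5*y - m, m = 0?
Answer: 484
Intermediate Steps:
z(u, o) = -9
M(B, y) = 5*y (M(B, y) = 5*y - 1*0 = 5*y + 0 = 5*y)
(-1*(-23) + M(-6, z(-2, 2)))² = (-1*(-23) + 5*(-9))² = (23 - 45)² = (-22)² = 484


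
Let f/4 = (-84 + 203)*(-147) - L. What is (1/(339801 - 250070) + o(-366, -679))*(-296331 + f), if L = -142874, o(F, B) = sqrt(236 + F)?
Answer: 205193/89731 + 205193*I*sqrt(130) ≈ 2.2868 + 2.3396e+6*I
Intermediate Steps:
f = 501524 (f = 4*((-84 + 203)*(-147) - 1*(-142874)) = 4*(119*(-147) + 142874) = 4*(-17493 + 142874) = 4*125381 = 501524)
(1/(339801 - 250070) + o(-366, -679))*(-296331 + f) = (1/(339801 - 250070) + sqrt(236 - 366))*(-296331 + 501524) = (1/89731 + sqrt(-130))*205193 = (1/89731 + I*sqrt(130))*205193 = 205193/89731 + 205193*I*sqrt(130)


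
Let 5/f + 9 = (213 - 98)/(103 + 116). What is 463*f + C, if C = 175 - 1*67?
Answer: -306537/1856 ≈ -165.16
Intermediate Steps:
C = 108 (C = 175 - 67 = 108)
f = -1095/1856 (f = 5/(-9 + (213 - 98)/(103 + 116)) = 5/(-9 + 115/219) = 5/(-1856/219) = 5*(-219/1856) = -1095/1856 ≈ -0.58998)
463*f + C = 463*(-1095/1856) + 108 = -506985/1856 + 108 = -306537/1856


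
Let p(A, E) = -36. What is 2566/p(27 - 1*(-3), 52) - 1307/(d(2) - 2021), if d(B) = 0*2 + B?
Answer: -855617/12114 ≈ -70.630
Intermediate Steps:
d(B) = B (d(B) = 0 + B = B)
2566/p(27 - 1*(-3), 52) - 1307/(d(2) - 2021) = 2566/(-36) - 1307/(2 - 2021) = 2566*(-1/36) - 1307/(-2019) = -1283/18 - 1307*(-1/2019) = -1283/18 + 1307/2019 = -855617/12114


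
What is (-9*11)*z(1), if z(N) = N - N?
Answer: 0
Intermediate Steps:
z(N) = 0
(-9*11)*z(1) = -9*11*0 = -99*0 = 0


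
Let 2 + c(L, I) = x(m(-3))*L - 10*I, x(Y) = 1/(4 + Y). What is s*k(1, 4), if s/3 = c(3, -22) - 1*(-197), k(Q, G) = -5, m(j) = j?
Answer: -6270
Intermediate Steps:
c(L, I) = -2 + L - 10*I (c(L, I) = -2 + (L/(4 - 3) - 10*I) = -2 + (L/1 - 10*I) = -2 + (1*L - 10*I) = -2 + (L - 10*I) = -2 + L - 10*I)
s = 1254 (s = 3*((-2 + 3 - 10*(-22)) - 1*(-197)) = 3*((-2 + 3 + 220) + 197) = 3*(221 + 197) = 3*418 = 1254)
s*k(1, 4) = 1254*(-5) = -6270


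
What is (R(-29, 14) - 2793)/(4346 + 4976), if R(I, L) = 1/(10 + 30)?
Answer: -111719/372880 ≈ -0.29961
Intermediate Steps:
R(I, L) = 1/40
(R(-29, 14) - 2793)/(4346 + 4976) = (1/40 - 2793)/(4346 + 4976) = -111719/40/9322 = -111719/40*1/9322 = -111719/372880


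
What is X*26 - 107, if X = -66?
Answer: -1823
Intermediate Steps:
X*26 - 107 = -66*26 - 107 = -1716 - 107 = -1823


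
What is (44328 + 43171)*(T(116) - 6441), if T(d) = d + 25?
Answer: -551243700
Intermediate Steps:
T(d) = 25 + d
(44328 + 43171)*(T(116) - 6441) = (44328 + 43171)*((25 + 116) - 6441) = 87499*(141 - 6441) = 87499*(-6300) = -551243700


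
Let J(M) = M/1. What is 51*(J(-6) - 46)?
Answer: -2652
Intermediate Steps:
J(M) = M (J(M) = M*1 = M)
51*(J(-6) - 46) = 51*(-6 - 46) = 51*(-52) = -2652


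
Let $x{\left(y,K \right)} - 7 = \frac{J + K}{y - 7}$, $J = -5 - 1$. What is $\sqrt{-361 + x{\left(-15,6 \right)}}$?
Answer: $i \sqrt{354} \approx 18.815 i$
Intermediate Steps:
$J = -6$ ($J = -5 - 1 = -6$)
$x{\left(y,K \right)} = 7 + \frac{-6 + K}{-7 + y}$ ($x{\left(y,K \right)} = 7 + \frac{-6 + K}{y - 7} = 7 + \frac{-6 + K}{-7 + y}$)
$\sqrt{-361 + x{\left(-15,6 \right)}} = \sqrt{-361 + \frac{-55 + 6 + 7 \left(-15\right)}{-7 - 15}} = \sqrt{-361 + \frac{-55 + 6 - 105}{-22}} = \sqrt{-361 - -7} = \sqrt{-361 + 7} = \sqrt{-354} = i \sqrt{354}$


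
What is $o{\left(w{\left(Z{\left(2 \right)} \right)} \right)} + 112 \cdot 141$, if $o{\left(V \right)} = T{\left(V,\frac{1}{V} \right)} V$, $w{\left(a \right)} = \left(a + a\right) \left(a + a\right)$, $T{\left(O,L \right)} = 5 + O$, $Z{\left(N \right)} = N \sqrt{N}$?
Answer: $16976$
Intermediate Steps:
$Z{\left(N \right)} = N^{\frac{3}{2}}$
$w{\left(a \right)} = 4 a^{2}$ ($w{\left(a \right)} = 2 a 2 a = 4 a^{2}$)
$o{\left(V \right)} = V \left(5 + V\right)$ ($o{\left(V \right)} = \left(5 + V\right) V = V \left(5 + V\right)$)
$o{\left(w{\left(Z{\left(2 \right)} \right)} \right)} + 112 \cdot 141 = 4 \left(2^{\frac{3}{2}}\right)^{2} \left(5 + 4 \left(2^{\frac{3}{2}}\right)^{2}\right) + 112 \cdot 141 = 4 \left(2 \sqrt{2}\right)^{2} \left(5 + 4 \left(2 \sqrt{2}\right)^{2}\right) + 15792 = 4 \cdot 8 \left(5 + 4 \cdot 8\right) + 15792 = 32 \left(5 + 32\right) + 15792 = 32 \cdot 37 + 15792 = 1184 + 15792 = 16976$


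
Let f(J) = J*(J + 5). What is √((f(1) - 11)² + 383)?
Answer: 2*√102 ≈ 20.199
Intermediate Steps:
f(J) = J*(5 + J)
√((f(1) - 11)² + 383) = √((1*(5 + 1) - 11)² + 383) = √((1*6 - 11)² + 383) = √((6 - 11)² + 383) = √((-5)² + 383) = √(25 + 383) = √408 = 2*√102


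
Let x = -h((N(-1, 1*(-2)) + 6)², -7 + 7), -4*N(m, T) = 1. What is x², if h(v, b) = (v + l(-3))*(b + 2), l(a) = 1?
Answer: 297025/64 ≈ 4641.0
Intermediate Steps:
N(m, T) = -¼ (N(m, T) = -¼*1 = -¼)
h(v, b) = (1 + v)*(2 + b) (h(v, b) = (v + 1)*(b + 2) = (1 + v)*(2 + b))
x = -545/8 (x = -(2 + (-7 + 7) + 2*(-¼ + 6)² + (-7 + 7)*(-¼ + 6)²) = -(2 + 0 + 2*(23/4)² + 0*(23/4)²) = -(2 + 0 + 2*(529/16) + 0*(529/16)) = -(2 + 0 + 529/8 + 0) = -1*545/8 = -545/8 ≈ -68.125)
x² = (-545/8)² = 297025/64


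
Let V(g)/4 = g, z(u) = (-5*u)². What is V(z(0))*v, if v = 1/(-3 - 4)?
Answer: 0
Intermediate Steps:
z(u) = 25*u²
V(g) = 4*g
v = -⅐ (v = 1/(-7) = -⅐ ≈ -0.14286)
V(z(0))*v = (4*(25*0²))*(-⅐) = (4*(25*0))*(-⅐) = (4*0)*(-⅐) = 0*(-⅐) = 0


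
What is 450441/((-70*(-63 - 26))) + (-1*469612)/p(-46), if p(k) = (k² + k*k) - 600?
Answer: -161210131/2828420 ≈ -56.997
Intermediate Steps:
p(k) = -600 + 2*k² (p(k) = (k² + k²) - 600 = 2*k² - 600 = -600 + 2*k²)
450441/((-70*(-63 - 26))) + (-1*469612)/p(-46) = 450441/((-70*(-63 - 26))) + (-1*469612)/(-600 + 2*(-46)²) = 450441/((-70*(-89))) - 469612/(-600 + 2*2116) = 450441/6230 - 469612/(-600 + 4232) = 450441*(1/6230) - 469612/3632 = 450441/6230 - 469612*1/3632 = 450441/6230 - 117403/908 = -161210131/2828420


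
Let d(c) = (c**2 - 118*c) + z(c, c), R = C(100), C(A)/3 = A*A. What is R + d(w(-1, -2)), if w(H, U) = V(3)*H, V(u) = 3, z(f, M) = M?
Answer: 30360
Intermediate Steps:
w(H, U) = 3*H
C(A) = 3*A**2 (C(A) = 3*(A*A) = 3*A**2)
R = 30000 (R = 3*100**2 = 3*10000 = 30000)
d(c) = c**2 - 117*c (d(c) = (c**2 - 118*c) + c = c**2 - 117*c)
R + d(w(-1, -2)) = 30000 + (3*(-1))*(-117 + 3*(-1)) = 30000 - 3*(-117 - 3) = 30000 - 3*(-120) = 30000 + 360 = 30360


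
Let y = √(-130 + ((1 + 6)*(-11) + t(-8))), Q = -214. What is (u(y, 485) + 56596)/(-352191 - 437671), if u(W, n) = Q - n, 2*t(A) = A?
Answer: -55897/789862 ≈ -0.070768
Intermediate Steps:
t(A) = A/2
y = I*√211 (y = √(-130 + ((1 + 6)*(-11) + (½)*(-8))) = √(-130 + (7*(-11) - 4)) = √(-130 + (-77 - 4)) = √(-130 - 81) = √(-211) = I*√211 ≈ 14.526*I)
u(W, n) = -214 - n
(u(y, 485) + 56596)/(-352191 - 437671) = ((-214 - 1*485) + 56596)/(-352191 - 437671) = ((-214 - 485) + 56596)/(-789862) = (-699 + 56596)*(-1/789862) = 55897*(-1/789862) = -55897/789862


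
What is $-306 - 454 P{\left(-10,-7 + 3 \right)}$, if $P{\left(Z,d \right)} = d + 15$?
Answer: $-5300$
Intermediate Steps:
$P{\left(Z,d \right)} = 15 + d$
$-306 - 454 P{\left(-10,-7 + 3 \right)} = -306 - 454 \left(15 + \left(-7 + 3\right)\right) = -306 - 454 \left(15 - 4\right) = -306 - 4994 = -5300$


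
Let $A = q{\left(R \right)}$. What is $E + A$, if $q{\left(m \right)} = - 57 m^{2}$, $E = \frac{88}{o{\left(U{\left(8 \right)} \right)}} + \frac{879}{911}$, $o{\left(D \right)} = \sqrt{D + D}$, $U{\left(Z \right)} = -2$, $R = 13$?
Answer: $- \frac{8774784}{911} - 44 i \approx -9632.0 - 44.0 i$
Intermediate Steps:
$o{\left(D \right)} = \sqrt{2} \sqrt{D}$ ($o{\left(D \right)} = \sqrt{2 D} = \sqrt{2} \sqrt{D}$)
$E = \frac{879}{911} - 44 i$ ($E = \frac{88}{\sqrt{2} \sqrt{-2}} + \frac{879}{911} = \frac{88}{\sqrt{2} i \sqrt{2}} + 879 \cdot \frac{1}{911} = \frac{88}{2 i} + \frac{879}{911} = 88 \left(- \frac{i}{2}\right) + \frac{879}{911} = - 44 i + \frac{879}{911} = \frac{879}{911} - 44 i \approx 0.96487 - 44.0 i$)
$A = -9633$ ($A = - 57 \cdot 13^{2} = \left(-57\right) 169 = -9633$)
$E + A = \left(\frac{879}{911} - 44 i\right) - 9633 = - \frac{8774784}{911} - 44 i$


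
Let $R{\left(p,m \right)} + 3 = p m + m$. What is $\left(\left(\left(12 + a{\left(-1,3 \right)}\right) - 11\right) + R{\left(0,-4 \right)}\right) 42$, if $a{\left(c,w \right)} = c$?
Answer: $-294$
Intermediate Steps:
$R{\left(p,m \right)} = -3 + m + m p$ ($R{\left(p,m \right)} = -3 + \left(p m + m\right) = -3 + \left(m p + m\right) = -3 + \left(m + m p\right) = -3 + m + m p$)
$\left(\left(\left(12 + a{\left(-1,3 \right)}\right) - 11\right) + R{\left(0,-4 \right)}\right) 42 = \left(\left(\left(12 - 1\right) - 11\right) - 7\right) 42 = \left(\left(11 - 11\right) - 7\right) 42 = \left(0 - 7\right) 42 = \left(-7\right) 42 = -294$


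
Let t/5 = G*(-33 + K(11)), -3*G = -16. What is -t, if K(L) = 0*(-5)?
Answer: 880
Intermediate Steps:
K(L) = 0
G = 16/3 (G = -⅓*(-16) = 16/3 ≈ 5.3333)
t = -880 (t = 5*(16*(-33 + 0)/3) = 5*((16/3)*(-33)) = 5*(-176) = -880)
-t = -1*(-880) = 880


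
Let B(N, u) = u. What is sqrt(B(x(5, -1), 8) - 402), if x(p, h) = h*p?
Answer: I*sqrt(394) ≈ 19.849*I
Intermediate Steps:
sqrt(B(x(5, -1), 8) - 402) = sqrt(8 - 402) = sqrt(-394) = I*sqrt(394)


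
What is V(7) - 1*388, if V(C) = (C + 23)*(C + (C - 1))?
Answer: 2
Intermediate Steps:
V(C) = (-1 + 2*C)*(23 + C) (V(C) = (23 + C)*(C + (-1 + C)) = (23 + C)*(-1 + 2*C) = (-1 + 2*C)*(23 + C))
V(7) - 1*388 = (-23 + 2*7**2 + 45*7) - 1*388 = (-23 + 2*49 + 315) - 388 = (-23 + 98 + 315) - 388 = 390 - 388 = 2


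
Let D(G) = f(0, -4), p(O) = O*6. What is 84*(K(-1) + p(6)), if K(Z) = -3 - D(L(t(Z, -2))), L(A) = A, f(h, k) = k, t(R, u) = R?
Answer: 3108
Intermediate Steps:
p(O) = 6*O
D(G) = -4
K(Z) = 1 (K(Z) = -3 - 1*(-4) = -3 + 4 = 1)
84*(K(-1) + p(6)) = 84*(1 + 6*6) = 84*(1 + 36) = 84*37 = 3108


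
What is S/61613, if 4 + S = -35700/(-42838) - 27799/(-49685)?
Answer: -2774508029/65568740363195 ≈ -4.2314e-5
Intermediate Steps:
S = -2774508029/1064203015 (S = -4 + (-35700/(-42838) - 27799/(-49685)) = -4 + (-35700*(-1/42838) - 27799*(-1/49685)) = -4 + (17850/21419 + 27799/49685) = -4 + 1482304031/1064203015 = -2774508029/1064203015 ≈ -2.6071)
S/61613 = -2774508029/1064203015/61613 = -2774508029/1064203015*1/61613 = -2774508029/65568740363195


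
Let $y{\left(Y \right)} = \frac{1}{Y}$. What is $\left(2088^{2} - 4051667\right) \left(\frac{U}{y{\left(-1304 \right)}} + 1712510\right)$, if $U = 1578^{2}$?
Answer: $-999819856499002$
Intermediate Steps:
$U = 2490084$
$\left(2088^{2} - 4051667\right) \left(\frac{U}{y{\left(-1304 \right)}} + 1712510\right) = \left(2088^{2} - 4051667\right) \left(\frac{2490084}{\frac{1}{-1304}} + 1712510\right) = \left(4359744 - 4051667\right) \left(\frac{2490084}{- \frac{1}{1304}} + 1712510\right) = 308077 \left(2490084 \left(-1304\right) + 1712510\right) = 308077 \left(-3247069536 + 1712510\right) = 308077 \left(-3245357026\right) = -999819856499002$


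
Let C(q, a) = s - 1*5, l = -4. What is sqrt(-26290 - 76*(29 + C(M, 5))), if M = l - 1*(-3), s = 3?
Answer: I*sqrt(28342) ≈ 168.35*I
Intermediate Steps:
M = -1 (M = -4 - 1*(-3) = -4 + 3 = -1)
C(q, a) = -2 (C(q, a) = 3 - 1*5 = 3 - 5 = -2)
sqrt(-26290 - 76*(29 + C(M, 5))) = sqrt(-26290 - 76*(29 - 2)) = sqrt(-26290 - 76*27) = sqrt(-26290 - 2052) = sqrt(-28342) = I*sqrt(28342)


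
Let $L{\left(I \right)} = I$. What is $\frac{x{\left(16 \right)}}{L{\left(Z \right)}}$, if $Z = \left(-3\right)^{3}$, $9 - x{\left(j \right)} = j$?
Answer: $\frac{7}{27} \approx 0.25926$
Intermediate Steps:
$x{\left(j \right)} = 9 - j$
$Z = -27$
$\frac{x{\left(16 \right)}}{L{\left(Z \right)}} = \frac{9 - 16}{-27} = \left(9 - 16\right) \left(- \frac{1}{27}\right) = \left(-7\right) \left(- \frac{1}{27}\right) = \frac{7}{27}$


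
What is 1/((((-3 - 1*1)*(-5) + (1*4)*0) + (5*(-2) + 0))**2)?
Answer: 1/100 ≈ 0.010000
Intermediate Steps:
1/((((-3 - 1*1)*(-5) + (1*4)*0) + (5*(-2) + 0))**2) = 1/((((-3 - 1)*(-5) + 4*0) + (-10 + 0))**2) = 1/(((-4*(-5) + 0) - 10)**2) = 1/(((20 + 0) - 10)**2) = 1/((20 - 10)**2) = 1/(10**2) = 1/100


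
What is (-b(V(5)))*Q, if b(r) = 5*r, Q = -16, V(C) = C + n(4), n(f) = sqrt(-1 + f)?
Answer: 400 + 80*sqrt(3) ≈ 538.56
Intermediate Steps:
V(C) = C + sqrt(3) (V(C) = C + sqrt(-1 + 4) = C + sqrt(3))
(-b(V(5)))*Q = -5*(5 + sqrt(3))*(-16) = -(25 + 5*sqrt(3))*(-16) = (-25 - 5*sqrt(3))*(-16) = 400 + 80*sqrt(3)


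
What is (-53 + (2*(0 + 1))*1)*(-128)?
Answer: 6528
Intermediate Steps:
(-53 + (2*(0 + 1))*1)*(-128) = (-53 + (2*1)*1)*(-128) = (-53 + 2*1)*(-128) = (-53 + 2)*(-128) = -51*(-128) = 6528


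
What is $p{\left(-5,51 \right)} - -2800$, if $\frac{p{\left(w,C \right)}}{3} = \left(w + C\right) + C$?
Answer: $3091$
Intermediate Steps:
$p{\left(w,C \right)} = 3 w + 6 C$ ($p{\left(w,C \right)} = 3 \left(\left(w + C\right) + C\right) = 3 \left(\left(C + w\right) + C\right) = 3 \left(w + 2 C\right) = 3 w + 6 C$)
$p{\left(-5,51 \right)} - -2800 = \left(3 \left(-5\right) + 6 \cdot 51\right) - -2800 = \left(-15 + 306\right) + 2800 = 291 + 2800 = 3091$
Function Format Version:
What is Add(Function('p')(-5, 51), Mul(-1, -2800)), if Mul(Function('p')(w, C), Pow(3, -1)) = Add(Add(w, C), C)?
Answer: 3091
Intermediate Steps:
Function('p')(w, C) = Add(Mul(3, w), Mul(6, C)) (Function('p')(w, C) = Mul(3, Add(Add(w, C), C)) = Mul(3, Add(Add(C, w), C)) = Mul(3, Add(w, Mul(2, C))) = Add(Mul(3, w), Mul(6, C)))
Add(Function('p')(-5, 51), Mul(-1, -2800)) = Add(Add(Mul(3, -5), Mul(6, 51)), Mul(-1, -2800)) = Add(Add(-15, 306), 2800) = Add(291, 2800) = 3091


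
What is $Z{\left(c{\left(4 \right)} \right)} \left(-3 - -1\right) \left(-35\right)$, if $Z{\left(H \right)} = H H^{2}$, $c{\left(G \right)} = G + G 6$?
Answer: $1536640$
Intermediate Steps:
$c{\left(G \right)} = 7 G$ ($c{\left(G \right)} = G + 6 G = 7 G$)
$Z{\left(H \right)} = H^{3}$
$Z{\left(c{\left(4 \right)} \right)} \left(-3 - -1\right) \left(-35\right) = \left(7 \cdot 4\right)^{3} \left(-3 - -1\right) \left(-35\right) = 28^{3} \left(-3 + 1\right) \left(-35\right) = 21952 \left(-2\right) \left(-35\right) = \left(-43904\right) \left(-35\right) = 1536640$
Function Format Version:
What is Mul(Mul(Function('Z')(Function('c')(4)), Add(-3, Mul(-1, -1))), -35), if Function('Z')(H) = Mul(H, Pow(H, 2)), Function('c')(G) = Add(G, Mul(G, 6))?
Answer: 1536640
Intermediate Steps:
Function('c')(G) = Mul(7, G) (Function('c')(G) = Add(G, Mul(6, G)) = Mul(7, G))
Function('Z')(H) = Pow(H, 3)
Mul(Mul(Function('Z')(Function('c')(4)), Add(-3, Mul(-1, -1))), -35) = Mul(Mul(Pow(Mul(7, 4), 3), Add(-3, Mul(-1, -1))), -35) = Mul(Mul(Pow(28, 3), Add(-3, 1)), -35) = Mul(Mul(21952, -2), -35) = Mul(-43904, -35) = 1536640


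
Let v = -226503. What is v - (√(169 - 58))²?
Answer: -226614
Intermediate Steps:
v - (√(169 - 58))² = -226503 - (√(169 - 58))² = -226503 - (√111)² = -226503 - 1*111 = -226503 - 111 = -226614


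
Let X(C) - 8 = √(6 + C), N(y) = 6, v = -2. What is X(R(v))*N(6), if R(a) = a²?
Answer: 48 + 6*√10 ≈ 66.974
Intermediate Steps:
X(C) = 8 + √(6 + C)
X(R(v))*N(6) = (8 + √(6 + (-2)²))*6 = (8 + √(6 + 4))*6 = (8 + √10)*6 = 48 + 6*√10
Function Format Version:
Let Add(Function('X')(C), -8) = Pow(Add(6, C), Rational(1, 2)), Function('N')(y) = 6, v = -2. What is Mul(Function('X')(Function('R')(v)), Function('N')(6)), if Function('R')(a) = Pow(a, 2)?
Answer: Add(48, Mul(6, Pow(10, Rational(1, 2)))) ≈ 66.974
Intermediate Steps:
Function('X')(C) = Add(8, Pow(Add(6, C), Rational(1, 2)))
Mul(Function('X')(Function('R')(v)), Function('N')(6)) = Mul(Add(8, Pow(Add(6, Pow(-2, 2)), Rational(1, 2))), 6) = Mul(Add(8, Pow(Add(6, 4), Rational(1, 2))), 6) = Mul(Add(8, Pow(10, Rational(1, 2))), 6) = Add(48, Mul(6, Pow(10, Rational(1, 2))))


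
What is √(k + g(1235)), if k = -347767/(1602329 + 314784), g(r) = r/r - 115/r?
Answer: √162673002497198193/473526911 ≈ 0.85175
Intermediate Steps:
g(r) = 1 - 115/r
k = -347767/1917113 ≈ -0.18140
√(k + g(1235)) = √(-347767/1917113 + (-115 + 1235)/1235) = √(-347767/1917113 + (1/1235)*1120) = √(-347767/1917113 + 224/247) = √(343534863/473526911) = √162673002497198193/473526911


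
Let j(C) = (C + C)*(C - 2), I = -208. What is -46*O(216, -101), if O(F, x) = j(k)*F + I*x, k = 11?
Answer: -2933696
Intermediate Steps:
j(C) = 2*C*(-2 + C) (j(C) = (2*C)*(-2 + C) = 2*C*(-2 + C))
O(F, x) = -208*x + 198*F (O(F, x) = (2*11*(-2 + 11))*F - 208*x = (2*11*9)*F - 208*x = 198*F - 208*x = -208*x + 198*F)
-46*O(216, -101) = -46*(-208*(-101) + 198*216) = -46*(21008 + 42768) = -46*63776 = -2933696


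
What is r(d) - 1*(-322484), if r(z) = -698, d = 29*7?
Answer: 321786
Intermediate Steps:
d = 203
r(d) - 1*(-322484) = -698 - 1*(-322484) = -698 + 322484 = 321786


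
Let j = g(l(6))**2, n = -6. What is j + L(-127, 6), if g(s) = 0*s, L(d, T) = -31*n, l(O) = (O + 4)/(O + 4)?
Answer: 186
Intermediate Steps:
l(O) = 1 (l(O) = (4 + O)/(4 + O) = 1)
L(d, T) = 186 (L(d, T) = -31*(-6) = 186)
g(s) = 0
j = 0 (j = 0**2 = 0)
j + L(-127, 6) = 0 + 186 = 186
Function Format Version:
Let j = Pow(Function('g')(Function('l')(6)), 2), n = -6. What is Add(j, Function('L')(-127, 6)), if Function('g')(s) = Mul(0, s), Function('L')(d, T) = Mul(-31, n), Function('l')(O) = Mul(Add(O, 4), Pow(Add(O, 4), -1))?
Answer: 186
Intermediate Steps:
Function('l')(O) = 1 (Function('l')(O) = Mul(Add(4, O), Pow(Add(4, O), -1)) = 1)
Function('L')(d, T) = 186 (Function('L')(d, T) = Mul(-31, -6) = 186)
Function('g')(s) = 0
j = 0 (j = Pow(0, 2) = 0)
Add(j, Function('L')(-127, 6)) = Add(0, 186) = 186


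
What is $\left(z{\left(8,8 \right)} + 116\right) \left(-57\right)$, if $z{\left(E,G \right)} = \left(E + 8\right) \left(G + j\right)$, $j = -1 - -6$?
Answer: $-18468$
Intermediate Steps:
$j = 5$ ($j = -1 + 6 = 5$)
$z{\left(E,G \right)} = \left(5 + G\right) \left(8 + E\right)$ ($z{\left(E,G \right)} = \left(E + 8\right) \left(G + 5\right) = \left(8 + E\right) \left(5 + G\right) = \left(5 + G\right) \left(8 + E\right)$)
$\left(z{\left(8,8 \right)} + 116\right) \left(-57\right) = \left(\left(40 + 5 \cdot 8 + 8 \cdot 8 + 8 \cdot 8\right) + 116\right) \left(-57\right) = \left(\left(40 + 40 + 64 + 64\right) + 116\right) \left(-57\right) = \left(208 + 116\right) \left(-57\right) = 324 \left(-57\right) = -18468$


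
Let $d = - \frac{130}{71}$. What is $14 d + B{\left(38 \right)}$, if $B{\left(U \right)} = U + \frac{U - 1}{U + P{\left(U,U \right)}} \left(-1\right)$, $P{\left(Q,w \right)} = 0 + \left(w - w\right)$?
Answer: $\frac{30737}{2698} \approx 11.393$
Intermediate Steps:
$d = - \frac{130}{71}$ ($d = \left(-130\right) \frac{1}{71} = - \frac{130}{71} \approx -1.831$)
$P{\left(Q,w \right)} = 0$ ($P{\left(Q,w \right)} = 0 + 0 = 0$)
$B{\left(U \right)} = U - \frac{-1 + U}{U}$ ($B{\left(U \right)} = U + \frac{U - 1}{U + 0} \left(-1\right) = U + \frac{-1 + U}{U} \left(-1\right) = U - \frac{-1 + U}{U}$)
$14 d + B{\left(38 \right)} = 14 \left(- \frac{130}{71}\right) + \left(-1 + 38 + \frac{1}{38}\right) = - \frac{1820}{71} + \left(-1 + 38 + \frac{1}{38}\right) = - \frac{1820}{71} + \frac{1407}{38} = \frac{30737}{2698}$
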